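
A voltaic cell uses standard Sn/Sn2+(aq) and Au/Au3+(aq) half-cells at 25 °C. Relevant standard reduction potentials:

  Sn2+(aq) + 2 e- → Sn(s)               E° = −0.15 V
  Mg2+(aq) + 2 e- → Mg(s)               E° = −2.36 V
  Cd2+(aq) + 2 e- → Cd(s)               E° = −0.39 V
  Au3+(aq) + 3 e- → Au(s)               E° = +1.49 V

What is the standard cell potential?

The Au³⁺/Au couple has the higher E°, so Au ion is reduced (cathode) and Sn is oxidized (anode).
E°cell = E°(cathode) − E°(anode) = +1.49 − (−0.15) = +1.64 V.

+1.64 V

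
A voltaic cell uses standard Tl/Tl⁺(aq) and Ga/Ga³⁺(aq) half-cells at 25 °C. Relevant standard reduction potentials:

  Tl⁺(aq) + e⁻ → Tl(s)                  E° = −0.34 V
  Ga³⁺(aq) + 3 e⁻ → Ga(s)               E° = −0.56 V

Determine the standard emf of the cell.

+0.22 V

The Tl⁺/Tl couple has the higher E°, so Tl ion is reduced (cathode) and Ga is oxidized (anode).
E°cell = E°(cathode) − E°(anode) = −0.34 − (−0.56) = +0.22 V.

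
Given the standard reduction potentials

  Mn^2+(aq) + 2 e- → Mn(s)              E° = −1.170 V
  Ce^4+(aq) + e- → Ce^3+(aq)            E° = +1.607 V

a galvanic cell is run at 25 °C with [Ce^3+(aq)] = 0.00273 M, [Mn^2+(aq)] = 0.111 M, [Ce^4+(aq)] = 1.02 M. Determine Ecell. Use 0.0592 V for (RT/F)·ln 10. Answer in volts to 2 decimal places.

Since E°(Ce⁴⁺/Ce³⁺) > E°(Mn²⁺/Mn), Ce⁴⁺/Ce³⁺ serves as the cathode.
E°cell = E°cat − E°an = +1.607 − (−1.170) = +2.777 V; n = 2.
Balancing gives 2 Ce^4+(aq) + Mn(s) → 2 Ce^3+(aq) + Mn^2+(aq); hence Q = ([Ce^3+(aq)]^2·[Mn^2+(aq)]) / [Ce^4+(aq)]^2 = 7.95×10^−7 (log Q = −6.100).
Applying E = E° − (RT ln10/nF)·log Q gives +2.777 − (0.0592/2)(−6.100) = +2.96 V.

+2.96 V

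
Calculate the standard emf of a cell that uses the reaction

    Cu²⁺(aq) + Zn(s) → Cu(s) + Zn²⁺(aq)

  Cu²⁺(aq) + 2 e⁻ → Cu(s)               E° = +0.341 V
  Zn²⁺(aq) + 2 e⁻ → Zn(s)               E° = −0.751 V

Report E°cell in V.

+1.092 V

Cu²⁺(aq) gains electrons, so the Cu²⁺/Cu couple is the cathode; the Zn²⁺/Zn couple is the anode.
E°cell = E°(cathode) − E°(anode) = +0.341 − (−0.751) = +1.092 V.
The positive value indicates the reaction is spontaneous as written.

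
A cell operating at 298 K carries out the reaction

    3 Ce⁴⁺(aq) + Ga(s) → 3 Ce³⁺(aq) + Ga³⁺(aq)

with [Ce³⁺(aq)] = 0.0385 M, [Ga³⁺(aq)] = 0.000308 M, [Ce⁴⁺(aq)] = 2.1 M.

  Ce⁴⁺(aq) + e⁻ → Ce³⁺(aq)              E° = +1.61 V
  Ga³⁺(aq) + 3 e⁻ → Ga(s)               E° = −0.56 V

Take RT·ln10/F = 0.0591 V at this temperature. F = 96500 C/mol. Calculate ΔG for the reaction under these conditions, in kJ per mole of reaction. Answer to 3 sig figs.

−678 kJ/mol

With Ce⁴⁺/Ce³⁺ reduced at the cathode, E°cell = +1.61 − (−0.56) = +2.17 V and n = 3.
Here Q = ([Ce³⁺(aq)]^3·[Ga³⁺(aq)]) / [Ce⁴⁺(aq)]^3 = 1.9×10^−9 (log Q = −8.722), giving E = +2.17 − (0.0591/3)·(−8.722) = +2.3418 V.
Finally ΔG = −nFE = −(3)(96500 C/mol)(+2.3418 V) = −678 kJ/mol.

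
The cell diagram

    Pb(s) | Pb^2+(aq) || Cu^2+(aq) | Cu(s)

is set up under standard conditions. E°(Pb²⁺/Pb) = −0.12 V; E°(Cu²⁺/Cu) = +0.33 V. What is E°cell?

+0.45 V

By convention the left-hand electrode in cell notation is the anode (oxidation) and the right-hand electrode is the cathode (reduction).
E°cell = E°(right) − E°(left) = +0.33 − (−0.12) = +0.45 V.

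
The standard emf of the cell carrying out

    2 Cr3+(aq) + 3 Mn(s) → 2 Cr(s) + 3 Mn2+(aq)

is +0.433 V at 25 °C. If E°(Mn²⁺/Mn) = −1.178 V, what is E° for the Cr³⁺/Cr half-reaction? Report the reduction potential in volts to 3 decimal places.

−0.745 V

In the reaction as written the Cr³⁺/Cr couple is reduced (cathode) and Mn²⁺/Mn is oxidized (anode), so E°cell = E°(Cr³⁺/Cr) − E°(Mn²⁺/Mn).
E°(Cr³⁺/Cr) = E°cell + E°(anode) = +0.433 + (−1.178) = −0.745 V.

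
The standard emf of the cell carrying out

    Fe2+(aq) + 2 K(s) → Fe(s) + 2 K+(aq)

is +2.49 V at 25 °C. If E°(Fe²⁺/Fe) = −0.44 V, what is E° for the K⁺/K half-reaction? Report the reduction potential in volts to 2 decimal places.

−2.93 V

In the reaction as written the Fe²⁺/Fe couple is reduced (cathode) and K⁺/K is oxidized (anode), so E°cell = E°(Fe²⁺/Fe) − E°(K⁺/K).
E°(K⁺/K) = E°(cathode) − E°cell = −0.44 − (+2.49) = −2.93 V.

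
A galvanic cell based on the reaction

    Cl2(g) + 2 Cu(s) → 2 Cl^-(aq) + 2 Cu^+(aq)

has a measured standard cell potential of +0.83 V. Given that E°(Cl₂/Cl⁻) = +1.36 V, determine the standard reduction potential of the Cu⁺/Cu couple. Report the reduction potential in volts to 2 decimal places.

+0.53 V

In the reaction as written the Cl₂/Cl⁻ couple is reduced (cathode) and Cu⁺/Cu is oxidized (anode), so E°cell = E°(Cl₂/Cl⁻) − E°(Cu⁺/Cu).
E°(Cu⁺/Cu) = E°(cathode) − E°cell = +1.36 − (+0.83) = +0.53 V.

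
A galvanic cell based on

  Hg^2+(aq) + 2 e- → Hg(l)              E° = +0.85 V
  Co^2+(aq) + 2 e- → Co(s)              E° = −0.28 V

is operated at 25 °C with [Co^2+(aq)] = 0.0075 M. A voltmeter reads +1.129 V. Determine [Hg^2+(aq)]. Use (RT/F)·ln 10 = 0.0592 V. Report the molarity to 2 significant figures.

0.0069 M

Hg²⁺/Hg is the cathode (higher E°); E°cell = +0.85 − (−0.28) = +1.13 V with n = 2.
From the Nernst equation, log Q = n(E° − E)/0.0592 = 2·(+1.13 − (+1.129))/0.0592 = 0.034.
Balancing electrons gives Hg^2+(aq) + Co(s) → Hg(l) + Co^2+(aq); thus Q = [Co^2+(aq)] / [Hg^2+(aq)].
Substituting the known concentrations and solving, log [Hg^2+(aq)] = −2.159 and [Hg^2+(aq)] = 0.0069 M.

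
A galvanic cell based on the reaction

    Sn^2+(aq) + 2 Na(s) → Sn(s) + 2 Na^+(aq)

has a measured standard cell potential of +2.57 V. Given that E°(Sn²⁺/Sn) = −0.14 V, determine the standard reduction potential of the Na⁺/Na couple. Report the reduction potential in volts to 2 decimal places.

In the reaction as written the Sn²⁺/Sn couple is reduced (cathode) and Na⁺/Na is oxidized (anode), so E°cell = E°(Sn²⁺/Sn) − E°(Na⁺/Na).
E°(Na⁺/Na) = E°(cathode) − E°cell = −0.14 − (+2.57) = −2.71 V.

−2.71 V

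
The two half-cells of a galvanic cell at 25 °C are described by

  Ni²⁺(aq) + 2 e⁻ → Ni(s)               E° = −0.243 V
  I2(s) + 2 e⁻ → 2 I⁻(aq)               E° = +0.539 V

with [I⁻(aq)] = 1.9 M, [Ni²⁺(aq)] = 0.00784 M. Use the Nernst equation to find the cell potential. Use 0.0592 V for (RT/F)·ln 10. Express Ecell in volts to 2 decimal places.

I₂/I⁻ is reduced (cathode, E° = +0.539 V) and Ni²⁺/Ni is oxidized (anode).
The standard potential is +0.539 − (−0.243) = +0.782 V and the balanced reaction transfers n = 2 electrons.
Balancing gives I2(s) + Ni(s) → 2 I⁻(aq) + Ni²⁺(aq); hence Q = [I⁻(aq)]^2·[Ni²⁺(aq)] = 0.0283 (log Q = −1.548).
E = E° − (0.0592/n)·log Q = +0.782 − (0.0592/2)(−1.548) = +0.83 V.

+0.83 V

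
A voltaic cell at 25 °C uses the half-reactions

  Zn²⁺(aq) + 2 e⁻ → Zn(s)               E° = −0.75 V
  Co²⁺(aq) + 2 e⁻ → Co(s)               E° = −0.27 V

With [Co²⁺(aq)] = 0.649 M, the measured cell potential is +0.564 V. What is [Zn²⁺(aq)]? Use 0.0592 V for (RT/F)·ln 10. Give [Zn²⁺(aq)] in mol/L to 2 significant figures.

Co²⁺/Co is the cathode (higher E°); E°cell = −0.27 − (−0.75) = +0.48 V with n = 2.
Since E = E° − (0.0592/n)·log Q, log Q = n(E° − E)/0.0592 = −2.838.
Balancing electrons gives Co²⁺(aq) + Zn(s) → Co(s) + Zn²⁺(aq); thus Q = [Zn²⁺(aq)] / [Co²⁺(aq)].
Solving for the unknown gives log [Zn²⁺(aq)] = −3.026, so [Zn²⁺(aq)] ≈ 0.00094 M.

0.00094 M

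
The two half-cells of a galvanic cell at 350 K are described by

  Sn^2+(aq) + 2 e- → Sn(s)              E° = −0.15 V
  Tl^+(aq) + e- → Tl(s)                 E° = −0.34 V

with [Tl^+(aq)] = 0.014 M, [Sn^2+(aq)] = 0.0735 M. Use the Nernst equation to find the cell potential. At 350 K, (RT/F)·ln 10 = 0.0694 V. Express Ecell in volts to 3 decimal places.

+0.279 V

Sn²⁺/Sn is reduced (cathode, E° = −0.15 V) and Tl⁺/Tl is oxidized (anode).
The standard potential is −0.15 − (−0.34) = +0.19 V and the balanced reaction transfers n = 2 electrons.
The balanced reaction is Sn^2+(aq) + 2 Tl(s) → Sn(s) + 2 Tl^+(aq), so Q = [Tl^+(aq)]^2 / [Sn^2+(aq)] = 0.00267 and log Q = −2.574.
By the Nernst equation, E = +0.19 − (0.0694/2)·(−2.574) = +0.279 V.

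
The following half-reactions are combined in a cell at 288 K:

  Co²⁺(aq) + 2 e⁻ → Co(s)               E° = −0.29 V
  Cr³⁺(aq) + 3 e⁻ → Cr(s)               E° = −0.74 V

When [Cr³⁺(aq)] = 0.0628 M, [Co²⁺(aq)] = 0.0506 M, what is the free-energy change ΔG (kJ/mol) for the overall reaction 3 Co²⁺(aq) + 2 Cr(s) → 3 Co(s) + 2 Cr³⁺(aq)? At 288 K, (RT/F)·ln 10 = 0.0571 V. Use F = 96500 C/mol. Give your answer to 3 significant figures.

The standard cell potential is −0.29 − (−0.74) = +0.45 V, with n = 6 electrons in the balanced equation.
The reaction quotient is [Cr³⁺(aq)]^2 / [Co²⁺(aq)]^3 = 30.4; by Nernst, E = +0.45 − (0.0571/6)(1.483) = +0.4359 V.
Finally ΔG = −nFE = −(6)(96500 C/mol)(+0.4359 V) = −252 kJ/mol.

−252 kJ/mol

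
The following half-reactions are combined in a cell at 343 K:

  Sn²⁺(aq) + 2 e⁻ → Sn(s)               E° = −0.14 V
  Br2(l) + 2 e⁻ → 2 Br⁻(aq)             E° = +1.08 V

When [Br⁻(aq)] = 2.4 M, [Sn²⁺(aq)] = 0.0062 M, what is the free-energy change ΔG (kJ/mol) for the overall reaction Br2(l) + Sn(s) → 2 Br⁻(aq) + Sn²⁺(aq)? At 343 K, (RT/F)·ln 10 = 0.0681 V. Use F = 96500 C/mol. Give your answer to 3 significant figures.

−245 kJ/mol

The standard cell potential is +1.08 − (−0.14) = +1.22 V, with n = 2 electrons in the balanced equation.
Here Q = [Br⁻(aq)]^2·[Sn²⁺(aq)] = 0.0357 (log Q = −1.447), giving E = +1.22 − (0.0681/2)·(−1.447) = +1.2693 V.
ΔG = −nFE = −(2)(96500)(+1.2693) J/mol = −245 kJ/mol.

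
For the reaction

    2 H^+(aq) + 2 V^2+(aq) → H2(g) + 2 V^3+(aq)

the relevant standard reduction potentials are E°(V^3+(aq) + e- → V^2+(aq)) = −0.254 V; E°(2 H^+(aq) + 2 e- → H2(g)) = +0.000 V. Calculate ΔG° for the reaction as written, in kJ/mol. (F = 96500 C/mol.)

−49.0 kJ/mol

In the reaction as written H^+(aq) is reduced, so the 2H⁺/H₂ couple is the cathode and V³⁺/V²⁺ is the anode.
E°cell = +0.000 − (−0.254) = +0.254 V; balancing electrons gives n = 2.
ΔG° = −nFE°cell = −(2)(96500)(+0.254) J/mol = −49.0 kJ/mol.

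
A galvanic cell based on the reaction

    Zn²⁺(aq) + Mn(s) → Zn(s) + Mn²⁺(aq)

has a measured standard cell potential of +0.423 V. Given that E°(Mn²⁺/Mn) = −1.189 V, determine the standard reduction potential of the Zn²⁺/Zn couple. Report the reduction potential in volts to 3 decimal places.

In the reaction as written the Zn²⁺/Zn couple is reduced (cathode) and Mn²⁺/Mn is oxidized (anode), so E°cell = E°(Zn²⁺/Zn) − E°(Mn²⁺/Mn).
E°(Zn²⁺/Zn) = E°cell + E°(anode) = +0.423 + (−1.189) = −0.766 V.

−0.766 V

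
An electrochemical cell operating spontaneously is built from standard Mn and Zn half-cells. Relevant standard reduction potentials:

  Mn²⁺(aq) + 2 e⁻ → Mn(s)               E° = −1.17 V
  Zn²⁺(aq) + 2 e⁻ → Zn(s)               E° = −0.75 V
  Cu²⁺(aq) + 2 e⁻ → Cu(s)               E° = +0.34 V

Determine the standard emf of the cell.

+0.42 V

The Zn²⁺/Zn couple has the higher E°, so Zn ion is reduced (cathode) and Mn is oxidized (anode).
E°cell = E°(cathode) − E°(anode) = −0.75 − (−1.17) = +0.42 V.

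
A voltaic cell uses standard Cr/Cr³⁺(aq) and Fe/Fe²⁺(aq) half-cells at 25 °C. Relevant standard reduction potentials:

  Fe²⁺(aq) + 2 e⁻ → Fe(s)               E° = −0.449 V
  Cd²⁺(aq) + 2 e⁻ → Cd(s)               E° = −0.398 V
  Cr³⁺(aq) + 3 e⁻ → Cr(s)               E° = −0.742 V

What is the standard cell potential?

Of the two couples in this cell, the one with the more positive reduction potential is reduced at the cathode: here that is Fe²⁺/Fe (−0.449 V); Cr³⁺/Cr (−0.742 V) is the anode.
E°cell = E°(cathode) − E°(anode) = −0.449 − (−0.742) = +0.293 V.

+0.293 V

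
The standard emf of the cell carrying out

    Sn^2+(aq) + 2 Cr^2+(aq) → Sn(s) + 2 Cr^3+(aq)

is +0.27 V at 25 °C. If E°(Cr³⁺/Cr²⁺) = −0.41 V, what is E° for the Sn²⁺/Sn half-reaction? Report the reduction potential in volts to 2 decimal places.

In the reaction as written the Sn²⁺/Sn couple is reduced (cathode) and Cr³⁺/Cr²⁺ is oxidized (anode), so E°cell = E°(Sn²⁺/Sn) − E°(Cr³⁺/Cr²⁺).
E°(Sn²⁺/Sn) = E°cell + E°(anode) = +0.27 + (−0.41) = −0.14 V.

−0.14 V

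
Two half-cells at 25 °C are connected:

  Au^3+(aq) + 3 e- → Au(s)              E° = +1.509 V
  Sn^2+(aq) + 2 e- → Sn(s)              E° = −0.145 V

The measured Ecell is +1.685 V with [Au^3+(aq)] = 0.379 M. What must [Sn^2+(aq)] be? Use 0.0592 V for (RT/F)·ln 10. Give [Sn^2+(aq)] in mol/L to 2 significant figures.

Au³⁺/Au is the cathode (higher E°); E°cell = +1.509 − (−0.145) = +1.654 V with n = 6.
From the Nernst equation, log Q = n(E° − E)/0.0592 = 6·(+1.654 − (+1.685))/0.0592 = −3.142.
Balancing electrons gives 2 Au^3+(aq) + 3 Sn(s) → 2 Au(s) + 3 Sn^2+(aq); thus Q = [Sn^2+(aq)]^3 / [Au^3+(aq)]^2.
Solving for the unknown gives log [Sn^2+(aq)] = −1.328, so [Sn^2+(aq)] ≈ 0.047 M.

0.047 M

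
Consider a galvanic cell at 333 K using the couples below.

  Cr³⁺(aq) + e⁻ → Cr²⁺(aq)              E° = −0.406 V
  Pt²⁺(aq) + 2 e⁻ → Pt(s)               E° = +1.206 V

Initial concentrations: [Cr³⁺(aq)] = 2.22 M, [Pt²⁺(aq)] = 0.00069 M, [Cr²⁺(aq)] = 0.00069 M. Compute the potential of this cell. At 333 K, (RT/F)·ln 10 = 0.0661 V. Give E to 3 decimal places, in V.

Pt²⁺/Pt is reduced (cathode, E° = +1.206 V) and Cr³⁺/Cr²⁺ is oxidized (anode).
E°cell = +1.206 − (−0.406) = +1.612 V, with n = 2 electrons transferred.
Balancing gives Pt²⁺(aq) + 2 Cr²⁺(aq) → Pt(s) + 2 Cr³⁺(aq); hence Q = [Cr³⁺(aq)]^2 / ([Pt²⁺(aq)]·[Cr²⁺(aq)]^2) = 1.5×10^10 (log Q = 10.176).
By the Nernst equation, E = +1.612 − (0.0661/2)·(10.176) = +1.276 V.

+1.276 V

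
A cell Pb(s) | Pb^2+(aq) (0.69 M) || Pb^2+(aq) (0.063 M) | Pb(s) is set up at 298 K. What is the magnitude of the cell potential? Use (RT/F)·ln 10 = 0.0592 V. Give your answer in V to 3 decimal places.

0.031 V

For a concentration cell E°cell = 0, since both electrodes use the same couple.
The compartment with the higher Pb^2+(aq) concentration (0.69 M) acts as the cathode; ions are reduced there and produced at the dilute (0.063 M) anode.
With n = 2, Ecell = −(0.0592/2)·log([dilute]/[conc]) = −(0.0592/2)·log(0.063/0.69) = +0.031 V.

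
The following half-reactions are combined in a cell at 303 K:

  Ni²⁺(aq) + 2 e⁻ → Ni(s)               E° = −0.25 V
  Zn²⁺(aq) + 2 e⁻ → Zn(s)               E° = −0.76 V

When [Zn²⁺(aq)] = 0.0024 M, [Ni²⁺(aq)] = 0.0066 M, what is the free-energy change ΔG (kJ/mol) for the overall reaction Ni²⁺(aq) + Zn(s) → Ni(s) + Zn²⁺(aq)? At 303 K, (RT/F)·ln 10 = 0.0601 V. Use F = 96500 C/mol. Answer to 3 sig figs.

With Ni²⁺/Ni reduced at the cathode, E°cell = −0.25 − (−0.76) = +0.51 V and n = 2.
The reaction quotient is [Zn²⁺(aq)] / [Ni²⁺(aq)] = 0.364; by Nernst, E = +0.51 − (0.0601/2)(−0.439) = +0.5232 V.
Then ΔG = −nFE = −2 × 96500 × +0.5232 J/mol = −101 kJ/mol.

−101 kJ/mol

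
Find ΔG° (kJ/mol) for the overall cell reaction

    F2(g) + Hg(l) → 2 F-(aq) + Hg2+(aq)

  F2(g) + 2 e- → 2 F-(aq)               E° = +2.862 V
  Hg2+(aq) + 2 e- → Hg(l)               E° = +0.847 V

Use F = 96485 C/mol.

−389 kJ/mol

In the reaction as written F2(g) is reduced, so the F₂/F⁻ couple is the cathode and Hg²⁺/Hg is the anode.
E°cell = +2.862 − (+0.847) = +2.015 V; balancing electrons gives n = 2.
ΔG° = −nFE°cell = −(2)(96485)(+2.015) J/mol = −389 kJ/mol.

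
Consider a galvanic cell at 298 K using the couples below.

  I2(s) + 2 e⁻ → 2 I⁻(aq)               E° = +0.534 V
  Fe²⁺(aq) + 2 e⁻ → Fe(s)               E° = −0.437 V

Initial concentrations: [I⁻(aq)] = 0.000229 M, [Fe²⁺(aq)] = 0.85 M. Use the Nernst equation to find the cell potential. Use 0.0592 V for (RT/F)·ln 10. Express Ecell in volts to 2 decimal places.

The I₂/I⁻ couple has the more positive E°, so it is the cathode; Fe²⁺/Fe is the anode.
E°cell = +0.534 − (−0.437) = +0.971 V, with n = 2 electrons transferred.
Balancing gives I2(s) + Fe(s) → 2 I⁻(aq) + Fe²⁺(aq); hence Q = [I⁻(aq)]^2·[Fe²⁺(aq)] = 4.46×10^−8 (log Q = −7.351).
By the Nernst equation, E = +0.971 − (0.0592/2)·(−7.351) = +1.19 V.

+1.19 V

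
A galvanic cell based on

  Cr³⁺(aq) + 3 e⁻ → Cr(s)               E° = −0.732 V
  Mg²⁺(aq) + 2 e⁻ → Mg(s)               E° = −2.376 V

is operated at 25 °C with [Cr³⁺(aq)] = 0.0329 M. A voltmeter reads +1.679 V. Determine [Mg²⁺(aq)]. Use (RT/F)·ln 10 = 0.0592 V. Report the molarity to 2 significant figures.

0.0067 M

The Cr³⁺/Cr couple has the larger reduction potential, so it is the cathode: E°cell = −0.732 − (−2.376) = +1.644 V and n = 6.
From the Nernst equation, log Q = n(E° − E)/0.0592 = 6·(+1.644 − (+1.679))/0.0592 = −3.547.
For 2 Cr³⁺(aq) + 3 Mg(s) → 2 Cr(s) + 3 Mg²⁺(aq), the reaction quotient is Q = [Mg²⁺(aq)]^3 / [Cr³⁺(aq)]^2.
Isolating [Mg²⁺(aq)] in Q = 10^{−3.547} yields log [Mg²⁺(aq)] = −2.171, i.e. 0.0067 M.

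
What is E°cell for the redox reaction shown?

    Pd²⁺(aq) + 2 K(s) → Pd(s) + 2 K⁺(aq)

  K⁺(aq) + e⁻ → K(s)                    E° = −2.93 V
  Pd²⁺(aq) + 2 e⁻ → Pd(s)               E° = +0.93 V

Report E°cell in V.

+3.86 V

In the reaction as written, Pd²⁺(aq) is reduced (cathode) and K⁺(aq) is produced by oxidation at the anode.
E°cell = E°(cathode) − E°(anode) = +0.93 − (−2.93) = +3.86 V.
The positive value indicates the reaction is spontaneous as written.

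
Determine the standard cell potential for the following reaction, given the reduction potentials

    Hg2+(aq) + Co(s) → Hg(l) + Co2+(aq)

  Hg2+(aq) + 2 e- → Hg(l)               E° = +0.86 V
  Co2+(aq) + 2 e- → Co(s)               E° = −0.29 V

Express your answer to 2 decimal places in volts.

Hg2+(aq) gains electrons, so the Hg²⁺/Hg couple is the cathode; the Co²⁺/Co couple is the anode.
E°cell = E°(cathode) − E°(anode) = +0.86 − (−0.29) = +1.15 V.

+1.15 V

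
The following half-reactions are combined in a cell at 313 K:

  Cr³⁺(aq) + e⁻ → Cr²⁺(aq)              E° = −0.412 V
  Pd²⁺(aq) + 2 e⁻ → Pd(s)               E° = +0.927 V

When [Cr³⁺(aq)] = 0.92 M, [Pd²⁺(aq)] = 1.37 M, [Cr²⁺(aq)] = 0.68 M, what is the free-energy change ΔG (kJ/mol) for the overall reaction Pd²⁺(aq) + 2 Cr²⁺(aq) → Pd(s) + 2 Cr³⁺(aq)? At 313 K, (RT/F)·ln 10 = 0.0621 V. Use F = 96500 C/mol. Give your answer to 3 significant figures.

−258 kJ/mol

E°cell = +0.927 − (−0.412) = +1.339 V; the balanced reaction transfers n = 2 electrons.
Here Q = [Cr³⁺(aq)]^2 / ([Pd²⁺(aq)]·[Cr²⁺(aq)]^2) = 1.34 (log Q = 0.126), giving E = +1.339 − (0.0621/2)·(0.126) = +1.3351 V.
Then ΔG = −nFE = −2 × 96500 × +1.3351 J/mol = −258 kJ/mol.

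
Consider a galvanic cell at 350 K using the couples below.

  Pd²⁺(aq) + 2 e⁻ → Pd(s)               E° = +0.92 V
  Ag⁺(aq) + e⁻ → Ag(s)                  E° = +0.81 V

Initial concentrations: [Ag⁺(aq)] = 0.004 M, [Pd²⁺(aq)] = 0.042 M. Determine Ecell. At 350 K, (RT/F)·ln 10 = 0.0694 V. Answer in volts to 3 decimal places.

Since E°(Pd²⁺/Pd) > E°(Ag⁺/Ag), Pd²⁺/Pd serves as the cathode.
E°cell = +0.92 − (+0.81) = +0.11 V, with n = 2 electrons transferred.
The balanced reaction is Pd²⁺(aq) + 2 Ag(s) → Pd(s) + 2 Ag⁺(aq), so Q = [Ag⁺(aq)]^2 / [Pd²⁺(aq)] = 0.000381 and log Q = −3.419.
Applying E = E° − (RT ln10/nF)·log Q gives +0.11 − (0.0694/2)(−3.419) = +0.229 V.

+0.229 V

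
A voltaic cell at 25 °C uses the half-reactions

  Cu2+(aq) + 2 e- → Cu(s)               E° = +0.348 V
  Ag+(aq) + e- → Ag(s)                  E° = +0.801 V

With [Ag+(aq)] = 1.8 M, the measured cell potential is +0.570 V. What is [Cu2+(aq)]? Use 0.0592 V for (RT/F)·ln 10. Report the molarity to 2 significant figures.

The Ag⁺/Ag couple has the larger reduction potential, so it is the cathode: E°cell = +0.801 − (+0.348) = +0.453 V and n = 2.
From the Nernst equation, log Q = n(E° − E)/0.0592 = 2·(+0.453 − (+0.570))/0.0592 = −3.953.
The balanced reaction is 2 Ag+(aq) + Cu(s) → 2 Ag(s) + Cu2+(aq), so Q = [Cu2+(aq)] / [Ag+(aq)]^2.
Substituting the known concentrations and solving, log [Cu2+(aq)] = −3.442 and [Cu2+(aq)] = 0.00036 M.

0.00036 M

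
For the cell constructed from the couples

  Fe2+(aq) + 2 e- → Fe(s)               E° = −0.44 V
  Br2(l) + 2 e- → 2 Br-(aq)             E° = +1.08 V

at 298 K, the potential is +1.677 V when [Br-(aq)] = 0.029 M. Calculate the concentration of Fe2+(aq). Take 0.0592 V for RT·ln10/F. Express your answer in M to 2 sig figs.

0.0059 M

With Br₂/Br⁻ at the cathode and Fe²⁺/Fe at the anode, E°cell = +1.08 − (−0.44) = +1.52 V (n = 2).
From the Nernst equation, log Q = n(E° − E)/0.0592 = 2·(+1.52 − (+1.677))/0.0592 = −5.304.
For Br2(l) + Fe(s) → 2 Br-(aq) + Fe2+(aq), the reaction quotient is Q = [Br-(aq)]^2·[Fe2+(aq)].
Isolating [Fe2+(aq)] in Q = 10^{−5.304} yields log [Fe2+(aq)] = −2.229, i.e. 0.0059 M.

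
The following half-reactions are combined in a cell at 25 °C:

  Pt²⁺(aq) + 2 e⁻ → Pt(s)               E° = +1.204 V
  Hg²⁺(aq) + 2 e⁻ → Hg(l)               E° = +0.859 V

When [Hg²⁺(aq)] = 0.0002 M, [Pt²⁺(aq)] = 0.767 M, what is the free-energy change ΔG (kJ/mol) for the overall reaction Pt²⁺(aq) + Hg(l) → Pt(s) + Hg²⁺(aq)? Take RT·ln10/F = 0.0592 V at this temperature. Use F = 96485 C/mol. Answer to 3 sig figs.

−87.0 kJ/mol

The standard cell potential is +1.204 − (+0.859) = +0.345 V, with n = 2 electrons in the balanced equation.
Q = [Hg²⁺(aq)] / [Pt²⁺(aq)] = 0.000261, so log Q = −3.584 and E = +0.345 − (0.0592/2)(−3.584) = +0.4511 V.
ΔG = −nFE = −(2)(96485)(+0.4511) J/mol = −87.0 kJ/mol.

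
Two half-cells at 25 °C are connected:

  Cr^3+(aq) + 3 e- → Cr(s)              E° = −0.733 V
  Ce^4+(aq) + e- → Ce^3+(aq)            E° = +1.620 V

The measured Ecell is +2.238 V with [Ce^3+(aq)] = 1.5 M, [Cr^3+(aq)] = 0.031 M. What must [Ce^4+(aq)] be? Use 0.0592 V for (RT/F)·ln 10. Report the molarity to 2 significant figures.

0.0054 M

Ce⁴⁺/Ce³⁺ is the cathode (higher E°); E°cell = +1.620 − (−0.733) = +2.353 V with n = 3.
From the Nernst equation, log Q = n(E° − E)/0.0592 = 3·(+2.353 − (+2.238))/0.0592 = 5.828.
For 3 Ce^4+(aq) + Cr(s) → 3 Ce^3+(aq) + Cr^3+(aq), the reaction quotient is Q = ([Ce^3+(aq)]^3·[Cr^3+(aq)]) / [Ce^4+(aq)]^3.
Isolating [Ce^4+(aq)] in Q = 10^{5.828} yields log [Ce^4+(aq)] = −2.269, i.e. 0.0054 M.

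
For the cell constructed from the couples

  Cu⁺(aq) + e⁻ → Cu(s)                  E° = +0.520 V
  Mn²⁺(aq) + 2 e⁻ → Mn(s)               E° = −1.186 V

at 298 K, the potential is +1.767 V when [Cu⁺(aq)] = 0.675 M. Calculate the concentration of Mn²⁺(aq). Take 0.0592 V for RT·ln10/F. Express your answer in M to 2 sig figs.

0.0040 M

The Cu⁺/Cu couple has the larger reduction potential, so it is the cathode: E°cell = +0.520 − (−1.186) = +1.706 V and n = 2.
Since E = E° − (0.0592/n)·log Q, log Q = n(E° − E)/0.0592 = −2.061.
The balanced reaction is 2 Cu⁺(aq) + Mn(s) → 2 Cu(s) + Mn²⁺(aq), so Q = [Mn²⁺(aq)] / [Cu⁺(aq)]^2.
Isolating [Mn²⁺(aq)] in Q = 10^{−2.061} yields log [Mn²⁺(aq)] = −2.402, i.e. 0.0040 M.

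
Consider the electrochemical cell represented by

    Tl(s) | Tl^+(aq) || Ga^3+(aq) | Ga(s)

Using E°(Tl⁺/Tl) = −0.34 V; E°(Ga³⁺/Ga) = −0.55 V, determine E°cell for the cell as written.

By convention the left-hand electrode in cell notation is the anode (oxidation) and the right-hand electrode is the cathode (reduction).
E°cell = E°(right) − E°(left) = −0.55 − (−0.34) = −0.21 V.
The negative sign shows that, as written, the cell would require an external voltage to drive the reaction.

−0.21 V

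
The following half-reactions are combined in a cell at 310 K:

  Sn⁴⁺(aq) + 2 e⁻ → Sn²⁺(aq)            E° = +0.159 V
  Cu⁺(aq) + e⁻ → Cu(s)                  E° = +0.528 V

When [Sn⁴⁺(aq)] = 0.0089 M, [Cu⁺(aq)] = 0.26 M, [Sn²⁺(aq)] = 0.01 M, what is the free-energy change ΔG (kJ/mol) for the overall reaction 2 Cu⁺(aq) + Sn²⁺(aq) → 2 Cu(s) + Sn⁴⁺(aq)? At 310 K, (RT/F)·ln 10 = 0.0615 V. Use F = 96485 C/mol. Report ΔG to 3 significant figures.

The standard cell potential is +0.528 − (+0.159) = +0.369 V, with n = 2 electrons in the balanced equation.
Here Q = [Sn⁴⁺(aq)] / ([Cu⁺(aq)]^2·[Sn²⁺(aq)]) = 13.2 (log Q = 1.119), giving E = +0.369 − (0.0615/2)·(1.119) = +0.3346 V.
ΔG = −nFE = −(2)(96485)(+0.3346) J/mol = −64.6 kJ/mol.

−64.6 kJ/mol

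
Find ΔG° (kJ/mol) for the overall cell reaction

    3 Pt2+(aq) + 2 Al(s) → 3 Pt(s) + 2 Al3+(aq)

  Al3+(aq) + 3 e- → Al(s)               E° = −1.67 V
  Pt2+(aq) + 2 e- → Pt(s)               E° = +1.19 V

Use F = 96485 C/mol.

In the reaction as written Pt2+(aq) is reduced, so the Pt²⁺/Pt couple is the cathode and Al³⁺/Al is the anode.
E°cell = +1.19 − (−1.67) = +2.86 V; balancing electrons gives n = 6.
ΔG° = −nFE°cell = −(6)(96485)(+2.86) J/mol = −1656 kJ/mol.

−1656 kJ/mol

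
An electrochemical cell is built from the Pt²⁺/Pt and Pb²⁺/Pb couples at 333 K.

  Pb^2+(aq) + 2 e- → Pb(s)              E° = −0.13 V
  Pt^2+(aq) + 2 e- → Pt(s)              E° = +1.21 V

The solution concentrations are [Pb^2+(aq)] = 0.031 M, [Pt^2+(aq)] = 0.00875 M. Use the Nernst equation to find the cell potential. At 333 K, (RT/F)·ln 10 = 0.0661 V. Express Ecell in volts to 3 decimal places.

Pt²⁺/Pt is reduced (cathode, E° = +1.21 V) and Pb²⁺/Pb is oxidized (anode).
E°cell = +1.21 − (−0.13) = +1.34 V, with n = 2 electrons transferred.
For the overall reaction Pt^2+(aq) + Pb(s) → Pt(s) + Pb^2+(aq), Q = [Pb^2+(aq)] / [Pt^2+(aq)] = 3.54, giving log Q = 0.549.
Applying E = E° − (RT ln10/nF)·log Q gives +1.34 − (0.0661/2)(0.549) = +1.322 V.

+1.322 V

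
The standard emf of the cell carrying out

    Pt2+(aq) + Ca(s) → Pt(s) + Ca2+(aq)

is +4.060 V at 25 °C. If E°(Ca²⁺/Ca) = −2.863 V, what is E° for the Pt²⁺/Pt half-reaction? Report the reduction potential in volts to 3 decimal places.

+1.197 V

In the reaction as written the Pt²⁺/Pt couple is reduced (cathode) and Ca²⁺/Ca is oxidized (anode), so E°cell = E°(Pt²⁺/Pt) − E°(Ca²⁺/Ca).
E°(Pt²⁺/Pt) = E°cell + E°(anode) = +4.060 + (−2.863) = +1.197 V.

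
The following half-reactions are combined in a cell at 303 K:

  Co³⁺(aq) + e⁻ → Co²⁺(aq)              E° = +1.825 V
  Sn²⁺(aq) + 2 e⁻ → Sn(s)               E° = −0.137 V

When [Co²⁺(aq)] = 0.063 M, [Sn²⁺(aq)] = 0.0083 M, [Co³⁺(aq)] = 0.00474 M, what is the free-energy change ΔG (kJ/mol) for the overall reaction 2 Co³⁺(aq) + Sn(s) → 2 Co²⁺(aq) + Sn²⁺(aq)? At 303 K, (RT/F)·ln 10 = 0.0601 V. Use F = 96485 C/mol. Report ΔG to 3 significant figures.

−378 kJ/mol

E°cell = +1.825 − (−0.137) = +1.962 V; the balanced reaction transfers n = 2 electrons.
Here Q = ([Co²⁺(aq)]^2·[Sn²⁺(aq)]) / [Co³⁺(aq)]^2 = 1.47 (log Q = 0.166), giving E = +1.962 − (0.0601/2)·(0.166) = +1.9570 V.
Finally ΔG = −nFE = −(2)(96485 C/mol)(+1.9570 V) = −378 kJ/mol.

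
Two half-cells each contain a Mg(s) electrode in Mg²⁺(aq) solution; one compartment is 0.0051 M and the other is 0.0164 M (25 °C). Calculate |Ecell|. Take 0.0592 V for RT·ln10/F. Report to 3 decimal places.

For a concentration cell E°cell = 0, since both electrodes use the same couple.
The compartment with the higher Mg²⁺(aq) concentration (0.0164 M) acts as the cathode; ions are reduced there and produced at the dilute (0.0051 M) anode.
With n = 2, Ecell = −(0.0592/2)·log([dilute]/[conc]) = −(0.0592/2)·log(0.0051/0.0164) = +0.015 V.

0.015 V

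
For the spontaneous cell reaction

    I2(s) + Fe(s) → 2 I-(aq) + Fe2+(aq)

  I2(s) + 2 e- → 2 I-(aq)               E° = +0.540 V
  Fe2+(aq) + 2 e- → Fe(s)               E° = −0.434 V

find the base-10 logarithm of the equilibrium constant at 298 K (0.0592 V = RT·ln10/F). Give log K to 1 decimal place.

The I₂/I⁻ couple is reduced (cathode); E°cell = +0.540 − (−0.434) = +0.974 V with n = 2.
At equilibrium E = 0, so log K = nE°cell / 0.0592 = (2)(+0.974) / 0.0592 = 32.9.

log K = 32.9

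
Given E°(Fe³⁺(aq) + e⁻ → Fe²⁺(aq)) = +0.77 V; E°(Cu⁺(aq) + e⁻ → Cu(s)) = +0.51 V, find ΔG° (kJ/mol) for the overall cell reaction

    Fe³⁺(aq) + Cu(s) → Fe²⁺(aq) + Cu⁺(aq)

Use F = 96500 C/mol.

In the reaction as written Fe³⁺(aq) is reduced, so the Fe³⁺/Fe²⁺ couple is the cathode and Cu⁺/Cu is the anode.
E°cell = +0.77 − (+0.51) = +0.26 V; balancing electrons gives n = 1.
ΔG° = −nFE°cell = −(1)(96500)(+0.26) J/mol = −25.1 kJ/mol.

−25.1 kJ/mol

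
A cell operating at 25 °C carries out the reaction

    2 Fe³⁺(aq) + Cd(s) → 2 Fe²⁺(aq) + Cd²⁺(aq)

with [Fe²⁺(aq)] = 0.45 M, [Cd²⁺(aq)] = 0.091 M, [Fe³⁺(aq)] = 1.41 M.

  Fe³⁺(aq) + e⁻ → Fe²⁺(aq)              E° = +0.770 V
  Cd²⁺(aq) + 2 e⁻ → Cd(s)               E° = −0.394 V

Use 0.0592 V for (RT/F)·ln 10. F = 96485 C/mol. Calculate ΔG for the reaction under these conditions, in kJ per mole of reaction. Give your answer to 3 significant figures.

E°cell = +0.770 − (−0.394) = +1.164 V; the balanced reaction transfers n = 2 electrons.
Q = ([Fe²⁺(aq)]^2·[Cd²⁺(aq)]) / [Fe³⁺(aq)]^2 = 0.00927, so log Q = −2.033 and E = +1.164 − (0.0592/2)(−2.033) = +1.2242 V.
Then ΔG = −nFE = −2 × 96485 × +1.2242 J/mol = −236 kJ/mol.

−236 kJ/mol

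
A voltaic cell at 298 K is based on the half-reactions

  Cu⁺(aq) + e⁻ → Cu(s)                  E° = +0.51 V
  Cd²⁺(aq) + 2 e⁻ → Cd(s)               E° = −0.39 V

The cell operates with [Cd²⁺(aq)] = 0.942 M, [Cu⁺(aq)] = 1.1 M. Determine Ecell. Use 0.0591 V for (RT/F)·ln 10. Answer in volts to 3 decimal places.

Since E°(Cu⁺/Cu) > E°(Cd²⁺/Cd), Cu⁺/Cu serves as the cathode.
E°cell = E°cat − E°an = +0.51 − (−0.39) = +0.90 V; n = 2.
Balancing gives 2 Cu⁺(aq) + Cd(s) → 2 Cu(s) + Cd²⁺(aq); hence Q = [Cd²⁺(aq)] / [Cu⁺(aq)]^2 = 0.779 (log Q = −0.109).
By the Nernst equation, E = +0.90 − (0.0591/2)·(−0.109) = +0.903 V.

+0.903 V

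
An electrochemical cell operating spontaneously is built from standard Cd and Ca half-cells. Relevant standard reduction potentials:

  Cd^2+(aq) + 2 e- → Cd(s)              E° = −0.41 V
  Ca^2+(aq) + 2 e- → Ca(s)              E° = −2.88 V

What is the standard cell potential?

+2.47 V

Of the two couples in this cell, the one with the more positive reduction potential is reduced at the cathode: here that is Cd²⁺/Cd (−0.41 V); Ca²⁺/Ca (−2.88 V) is the anode.
E°cell = E°(cathode) − E°(anode) = −0.41 − (−2.88) = +2.47 V.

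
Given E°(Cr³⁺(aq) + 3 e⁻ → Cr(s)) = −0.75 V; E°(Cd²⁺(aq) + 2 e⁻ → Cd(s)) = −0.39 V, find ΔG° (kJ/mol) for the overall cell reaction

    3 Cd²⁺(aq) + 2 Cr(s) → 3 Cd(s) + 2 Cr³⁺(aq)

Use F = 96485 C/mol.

In the reaction as written Cd²⁺(aq) is reduced, so the Cd²⁺/Cd couple is the cathode and Cr³⁺/Cr is the anode.
E°cell = −0.39 − (−0.75) = +0.36 V; balancing electrons gives n = 6.
ΔG° = −nFE°cell = −(6)(96485)(+0.36) J/mol = −208 kJ/mol.

−208 kJ/mol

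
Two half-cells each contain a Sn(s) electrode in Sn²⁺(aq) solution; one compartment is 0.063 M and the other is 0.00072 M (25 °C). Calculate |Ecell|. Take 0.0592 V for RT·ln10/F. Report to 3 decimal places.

0.057 V

For a concentration cell E°cell = 0, since both electrodes use the same couple.
The compartment with the higher Sn²⁺(aq) concentration (0.063 M) acts as the cathode; ions are reduced there and produced at the dilute (0.00072 M) anode.
With n = 2, Ecell = −(0.0592/2)·log([dilute]/[conc]) = −(0.0592/2)·log(0.00072/0.063) = +0.057 V.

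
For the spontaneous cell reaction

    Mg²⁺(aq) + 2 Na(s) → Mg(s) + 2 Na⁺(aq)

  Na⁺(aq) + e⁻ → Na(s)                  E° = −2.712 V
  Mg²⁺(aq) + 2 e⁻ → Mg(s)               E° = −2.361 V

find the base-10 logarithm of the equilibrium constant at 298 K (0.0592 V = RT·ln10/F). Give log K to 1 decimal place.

The Mg²⁺/Mg couple is reduced (cathode); E°cell = −2.361 − (−2.712) = +0.351 V with n = 2.
At equilibrium E = 0, so log K = nE°cell / 0.0592 = (2)(+0.351) / 0.0592 = 11.9.

log K = 11.9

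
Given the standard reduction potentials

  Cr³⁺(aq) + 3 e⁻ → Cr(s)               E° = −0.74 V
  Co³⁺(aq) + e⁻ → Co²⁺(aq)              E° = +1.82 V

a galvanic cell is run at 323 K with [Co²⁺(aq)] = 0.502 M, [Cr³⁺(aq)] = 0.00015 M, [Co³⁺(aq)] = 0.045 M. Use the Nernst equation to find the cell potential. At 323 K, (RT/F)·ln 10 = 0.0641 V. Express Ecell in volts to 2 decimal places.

+2.57 V

The Co³⁺/Co²⁺ couple has the more positive E°, so it is the cathode; Cr³⁺/Cr is the anode.
The standard potential is +1.82 − (−0.74) = +2.56 V and the balanced reaction transfers n = 3 electrons.
Balancing gives 3 Co³⁺(aq) + Cr(s) → 3 Co²⁺(aq) + Cr³⁺(aq); hence Q = ([Co²⁺(aq)]^3·[Cr³⁺(aq)]) / [Co³⁺(aq)]^3 = 0.208 (log Q = −0.681).
E = E° − (0.0641/n)·log Q = +2.56 − (0.0641/3)(−0.681) = +2.57 V.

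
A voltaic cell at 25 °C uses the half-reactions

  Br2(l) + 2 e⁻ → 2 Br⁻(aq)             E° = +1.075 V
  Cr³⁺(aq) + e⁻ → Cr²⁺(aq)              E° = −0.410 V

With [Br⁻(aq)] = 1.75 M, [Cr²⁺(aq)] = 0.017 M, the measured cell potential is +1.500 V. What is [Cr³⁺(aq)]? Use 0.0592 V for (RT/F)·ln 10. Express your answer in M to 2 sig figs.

0.0054 M

With Br₂/Br⁻ at the cathode and Cr³⁺/Cr²⁺ at the anode, E°cell = +1.075 − (−0.410) = +1.485 V (n = 2).
From the Nernst equation, log Q = n(E° − E)/0.0592 = 2·(+1.485 − (+1.500))/0.0592 = −0.507.
The balanced reaction is Br2(l) + 2 Cr²⁺(aq) → 2 Br⁻(aq) + 2 Cr³⁺(aq), so Q = ([Br⁻(aq)]^2·[Cr³⁺(aq)]^2) / [Cr²⁺(aq)]^2.
Substituting the known concentrations and solving, log [Cr³⁺(aq)] = −2.266 and [Cr³⁺(aq)] = 0.0054 M.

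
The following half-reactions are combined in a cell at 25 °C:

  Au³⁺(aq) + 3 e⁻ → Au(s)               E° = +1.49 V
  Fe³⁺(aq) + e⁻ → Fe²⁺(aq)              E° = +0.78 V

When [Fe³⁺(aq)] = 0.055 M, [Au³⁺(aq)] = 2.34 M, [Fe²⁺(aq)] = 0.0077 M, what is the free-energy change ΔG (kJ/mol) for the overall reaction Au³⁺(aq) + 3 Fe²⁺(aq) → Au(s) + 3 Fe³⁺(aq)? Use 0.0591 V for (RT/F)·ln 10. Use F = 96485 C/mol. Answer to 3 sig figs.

E°cell = +1.49 − (+0.78) = +0.71 V; the balanced reaction transfers n = 3 electrons.
Q = [Fe³⁺(aq)]^3 / ([Au³⁺(aq)]·[Fe²⁺(aq)]^3) = 156, so log Q = 2.192 and E = +0.71 − (0.0591/3)(2.192) = +0.6668 V.
ΔG = −nFE = −(3)(96485)(+0.6668) J/mol = −193 kJ/mol.

−193 kJ/mol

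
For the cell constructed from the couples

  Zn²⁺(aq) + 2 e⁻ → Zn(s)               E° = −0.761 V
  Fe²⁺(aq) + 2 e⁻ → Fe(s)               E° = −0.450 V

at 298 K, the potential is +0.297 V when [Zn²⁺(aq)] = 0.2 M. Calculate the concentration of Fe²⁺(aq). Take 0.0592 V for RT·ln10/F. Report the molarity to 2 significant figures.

0.067 M

With Fe²⁺/Fe at the cathode and Zn²⁺/Zn at the anode, E°cell = −0.450 − (−0.761) = +0.311 V (n = 2).
Since E = E° − (0.0592/n)·log Q, log Q = n(E° − E)/0.0592 = 0.473.
For Fe²⁺(aq) + Zn(s) → Fe(s) + Zn²⁺(aq), the reaction quotient is Q = [Zn²⁺(aq)] / [Fe²⁺(aq)].
Isolating [Fe²⁺(aq)] in Q = 10^{0.473} yields log [Fe²⁺(aq)] = −1.172, i.e. 0.067 M.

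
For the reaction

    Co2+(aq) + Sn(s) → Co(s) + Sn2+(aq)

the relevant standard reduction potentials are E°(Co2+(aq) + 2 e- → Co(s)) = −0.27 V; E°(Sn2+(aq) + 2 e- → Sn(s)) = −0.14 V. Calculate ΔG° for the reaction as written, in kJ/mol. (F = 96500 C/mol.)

In the reaction as written Co2+(aq) is reduced, so the Co²⁺/Co couple is the cathode and Sn²⁺/Sn is the anode.
E°cell = −0.27 − (−0.14) = −0.13 V; balancing electrons gives n = 2.
ΔG° = −nFE°cell = −(2)(96500)(−0.13) J/mol = +25.1 kJ/mol.

+25.1 kJ/mol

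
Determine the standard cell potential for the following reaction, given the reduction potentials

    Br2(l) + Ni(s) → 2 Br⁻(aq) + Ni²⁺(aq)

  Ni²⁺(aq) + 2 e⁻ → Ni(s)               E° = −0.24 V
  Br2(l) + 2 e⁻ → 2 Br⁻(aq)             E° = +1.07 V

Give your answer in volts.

+1.31 V

Br2(l) gains electrons, so the Br₂/Br⁻ couple is the cathode; the Ni²⁺/Ni couple is the anode.
E°cell = E°(cathode) − E°(anode) = +1.07 − (−0.24) = +1.31 V.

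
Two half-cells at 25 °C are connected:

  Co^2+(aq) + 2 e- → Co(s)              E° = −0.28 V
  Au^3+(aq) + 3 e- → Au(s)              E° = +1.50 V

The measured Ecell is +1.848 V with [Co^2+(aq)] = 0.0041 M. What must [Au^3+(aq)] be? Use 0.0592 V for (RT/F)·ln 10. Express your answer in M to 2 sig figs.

0.73 M

With Au³⁺/Au at the cathode and Co²⁺/Co at the anode, E°cell = +1.50 − (−0.28) = +1.78 V (n = 6).
From the Nernst equation, log Q = n(E° − E)/0.0592 = 6·(+1.78 − (+1.848))/0.0592 = −6.892.
The balanced reaction is 2 Au^3+(aq) + 3 Co(s) → 2 Au(s) + 3 Co^2+(aq), so Q = [Co^2+(aq)]^3 / [Au^3+(aq)]^2.
Solving for the unknown gives log [Au^3+(aq)] = −0.135, so [Au^3+(aq)] ≈ 0.73 M.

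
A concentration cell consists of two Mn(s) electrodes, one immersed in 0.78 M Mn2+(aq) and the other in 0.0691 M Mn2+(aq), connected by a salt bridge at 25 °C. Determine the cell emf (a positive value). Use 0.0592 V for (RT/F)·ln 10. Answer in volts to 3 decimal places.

0.031 V

For a concentration cell E°cell = 0, since both electrodes use the same couple.
The compartment with the higher Mn2+(aq) concentration (0.78 M) acts as the cathode; ions are reduced there and produced at the dilute (0.0691 M) anode.
With n = 2, Ecell = −(0.0592/2)·log([dilute]/[conc]) = −(0.0592/2)·log(0.0691/0.78) = +0.031 V.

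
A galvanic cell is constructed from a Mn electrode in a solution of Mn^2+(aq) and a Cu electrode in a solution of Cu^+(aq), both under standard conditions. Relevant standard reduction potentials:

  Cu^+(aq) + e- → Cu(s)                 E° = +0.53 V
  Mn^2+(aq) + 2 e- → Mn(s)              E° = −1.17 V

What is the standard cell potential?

+1.70 V

Of the two couples in this cell, the one with the more positive reduction potential is reduced at the cathode: here that is Cu⁺/Cu (+0.53 V); Mn²⁺/Mn (−1.17 V) is the anode.
E°cell = E°(cathode) − E°(anode) = +0.53 − (−1.17) = +1.70 V.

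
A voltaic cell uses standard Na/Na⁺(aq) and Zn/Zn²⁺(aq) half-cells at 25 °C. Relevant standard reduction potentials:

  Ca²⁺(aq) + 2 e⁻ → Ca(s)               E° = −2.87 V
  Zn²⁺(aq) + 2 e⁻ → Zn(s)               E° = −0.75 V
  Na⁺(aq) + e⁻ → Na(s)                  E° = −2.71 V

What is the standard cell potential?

Of the two couples in this cell, the one with the more positive reduction potential is reduced at the cathode: here that is Zn²⁺/Zn (−0.75 V); Na⁺/Na (−2.71 V) is the anode.
E°cell = E°(cathode) − E°(anode) = −0.75 − (−2.71) = +1.96 V.

+1.96 V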